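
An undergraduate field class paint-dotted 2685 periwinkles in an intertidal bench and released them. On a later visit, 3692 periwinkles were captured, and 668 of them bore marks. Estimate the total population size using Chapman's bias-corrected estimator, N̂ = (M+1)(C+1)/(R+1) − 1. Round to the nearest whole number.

N ≈ 14,826

N̂ = (2685+1)(3692+1)/(668+1) − 1 = 2686·3693/669 − 1
= 9919398/669 − 1 ≈ 14827.2 − 1 ≈ 14826.2 → 14826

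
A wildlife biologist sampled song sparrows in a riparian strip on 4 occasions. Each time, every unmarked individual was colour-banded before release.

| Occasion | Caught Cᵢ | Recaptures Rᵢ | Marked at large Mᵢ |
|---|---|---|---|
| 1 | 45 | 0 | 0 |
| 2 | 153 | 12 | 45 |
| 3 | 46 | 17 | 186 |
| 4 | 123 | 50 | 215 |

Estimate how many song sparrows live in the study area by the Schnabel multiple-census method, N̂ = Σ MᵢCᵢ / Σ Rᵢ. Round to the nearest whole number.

Σ MᵢCᵢ = 0·45 + 45·153 + 186·46 + 215·123 = 0 + 6885 + 8556 + 26445 = 41886
Σ Rᵢ = 0 + 12 + 17 + 50 = 79
N̂ = 41886 / 79 ≈ 530.2 → 530

N ≈ 530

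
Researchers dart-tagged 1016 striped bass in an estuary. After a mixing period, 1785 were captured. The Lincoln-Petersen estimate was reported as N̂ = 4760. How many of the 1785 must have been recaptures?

R = 381

From N = M·C/R: R = M·C / N = 1016·1785 / 4760 = 1813560 / 4760 = 381.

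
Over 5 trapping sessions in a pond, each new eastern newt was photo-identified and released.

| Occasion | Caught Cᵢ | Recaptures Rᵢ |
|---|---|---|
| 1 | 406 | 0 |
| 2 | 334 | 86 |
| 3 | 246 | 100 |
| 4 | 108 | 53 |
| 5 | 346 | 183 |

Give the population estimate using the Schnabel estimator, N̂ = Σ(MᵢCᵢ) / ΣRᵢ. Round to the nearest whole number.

Marked at large before each occasion: Mᵢ = Σⱼ<ᵢ (Cⱼ − Rⱼ) → M1=0, M2=406, M3=654, M4=800, M5=855
Σ MᵢCᵢ = 0·406 + 406·334 + 654·246 + 800·108 + 855·346 = 0 + 135604 + 160884 + 86400 + 295830 = 678718
Σ Rᵢ = 0 + 86 + 100 + 53 + 183 = 422
N̂ = 678718 / 422 ≈ 1608.3 → 1608

N ≈ 1608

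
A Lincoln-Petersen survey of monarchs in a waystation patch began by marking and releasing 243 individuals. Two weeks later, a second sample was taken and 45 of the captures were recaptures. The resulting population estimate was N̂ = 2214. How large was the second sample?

C = 410

From N = M·C/R: C = N·R / M = 2214·45 / 243 = 99630 / 243 = 410.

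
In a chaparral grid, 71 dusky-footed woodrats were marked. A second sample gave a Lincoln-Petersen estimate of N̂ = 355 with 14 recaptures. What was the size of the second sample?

C = 70

From N = M·C/R: C = N·R / M = 355·14 / 71 = 4970 / 71 = 70.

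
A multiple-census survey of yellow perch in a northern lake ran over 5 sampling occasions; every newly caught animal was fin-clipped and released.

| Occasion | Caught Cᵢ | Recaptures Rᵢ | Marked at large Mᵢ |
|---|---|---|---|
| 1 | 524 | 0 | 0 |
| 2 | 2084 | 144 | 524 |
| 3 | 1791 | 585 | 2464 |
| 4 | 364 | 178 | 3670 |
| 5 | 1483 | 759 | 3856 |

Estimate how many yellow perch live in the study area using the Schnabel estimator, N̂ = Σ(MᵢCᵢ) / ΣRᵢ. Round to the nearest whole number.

Σ MᵢCᵢ = 0·524 + 524·2084 + 2464·1791 + 3670·364 + 3856·1483 = 0 + 1092016 + 4413024 + 1335880 + 5718448 = 12559368
Σ Rᵢ = 0 + 144 + 585 + 178 + 759 = 1666
N̂ = 12559368 / 1666 ≈ 7538.6 → 7539

N ≈ 7539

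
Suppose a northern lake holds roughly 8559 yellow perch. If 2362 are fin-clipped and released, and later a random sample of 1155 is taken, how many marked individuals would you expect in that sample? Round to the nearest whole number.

expected recaptures ≈ 319

Expected recaptures E[R] = M·C / N.
E[R] = 2362 × 1155 / 8559 = 2728110 / 8559 ≈ 318.7 → 319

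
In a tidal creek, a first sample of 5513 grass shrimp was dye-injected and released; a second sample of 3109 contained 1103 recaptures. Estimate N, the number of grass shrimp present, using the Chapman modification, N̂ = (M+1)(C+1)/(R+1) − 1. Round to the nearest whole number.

N̂ = (5513+1)(3109+1)/(1103+1) − 1 = 5514·3110/1104 − 1
= 17148540/1104 − 1 ≈ 15533.1 − 1 ≈ 15532.1 → 15532

N ≈ 15,532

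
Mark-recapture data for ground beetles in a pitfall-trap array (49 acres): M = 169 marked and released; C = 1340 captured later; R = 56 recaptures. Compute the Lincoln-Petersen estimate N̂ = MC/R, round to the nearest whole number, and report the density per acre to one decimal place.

N̂ = 169·1340/56 = 226460/56 ≈ 4043.9 → 4044
Density = N̂ / area = 4044 / 49 ≈ 82.53 → 82.5 per acre

density ≈ 82.5 ground beetles per acre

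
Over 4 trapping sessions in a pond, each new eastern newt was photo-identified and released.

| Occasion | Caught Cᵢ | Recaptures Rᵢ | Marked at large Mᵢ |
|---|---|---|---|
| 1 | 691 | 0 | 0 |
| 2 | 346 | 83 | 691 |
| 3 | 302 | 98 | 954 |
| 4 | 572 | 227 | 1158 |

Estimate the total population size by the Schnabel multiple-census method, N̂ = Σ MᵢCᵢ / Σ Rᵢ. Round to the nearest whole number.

Σ MᵢCᵢ = 0·691 + 691·346 + 954·302 + 1158·572 = 0 + 239086 + 288108 + 662376 = 1189570
Σ Rᵢ = 0 + 83 + 98 + 227 = 408
N̂ = 1189570 / 408 ≈ 2915.6 → 2916

N ≈ 2916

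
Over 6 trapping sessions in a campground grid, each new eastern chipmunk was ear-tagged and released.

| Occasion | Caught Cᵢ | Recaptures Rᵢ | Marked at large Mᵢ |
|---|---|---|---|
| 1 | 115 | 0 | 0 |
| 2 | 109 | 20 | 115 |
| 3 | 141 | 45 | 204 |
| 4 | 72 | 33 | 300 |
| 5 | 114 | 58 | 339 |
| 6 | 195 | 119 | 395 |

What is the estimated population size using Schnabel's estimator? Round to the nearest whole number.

Σ MᵢCᵢ = 0·115 + 115·109 + 204·141 + 300·72 + 339·114 + 395·195 = 0 + 12535 + 28764 + 21600 + 38646 + 77025 = 178570
Σ Rᵢ = 0 + 20 + 45 + 33 + 58 + 119 = 275
N̂ = 178570 / 275 ≈ 649.3 → 649

N ≈ 649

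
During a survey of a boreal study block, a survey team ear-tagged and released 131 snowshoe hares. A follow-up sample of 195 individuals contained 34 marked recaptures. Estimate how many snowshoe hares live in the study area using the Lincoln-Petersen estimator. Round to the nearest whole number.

N = (131 × 195) / 34 = 25545 / 34 ≈ 751.3 → 751

N ≈ 751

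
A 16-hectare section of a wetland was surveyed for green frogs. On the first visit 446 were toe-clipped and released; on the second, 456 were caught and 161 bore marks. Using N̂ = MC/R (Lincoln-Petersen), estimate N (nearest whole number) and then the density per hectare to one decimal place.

density ≈ 78.9 green frogs per hectare

N̂ = 446·456/161 = 203376/161 ≈ 1263.2 → 1263
Density = N̂ / area = 1263 / 16 ≈ 78.94 → 78.9 per hectare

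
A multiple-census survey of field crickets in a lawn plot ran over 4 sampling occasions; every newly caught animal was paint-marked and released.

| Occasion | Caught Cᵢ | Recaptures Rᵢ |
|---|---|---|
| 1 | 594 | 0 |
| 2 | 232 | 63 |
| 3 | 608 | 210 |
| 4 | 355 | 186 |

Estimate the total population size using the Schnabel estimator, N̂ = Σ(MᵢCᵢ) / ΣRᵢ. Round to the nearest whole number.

N ≈ 2209

Marked at large before each occasion: Mᵢ = Σⱼ<ᵢ (Cⱼ − Rⱼ) → M1=0, M2=594, M3=763, M4=1161
Σ MᵢCᵢ = 0·594 + 594·232 + 763·608 + 1161·355 = 0 + 137808 + 463904 + 412155 = 1013867
Σ Rᵢ = 0 + 63 + 210 + 186 = 459
N̂ = 1013867 / 459 ≈ 2208.9 → 2209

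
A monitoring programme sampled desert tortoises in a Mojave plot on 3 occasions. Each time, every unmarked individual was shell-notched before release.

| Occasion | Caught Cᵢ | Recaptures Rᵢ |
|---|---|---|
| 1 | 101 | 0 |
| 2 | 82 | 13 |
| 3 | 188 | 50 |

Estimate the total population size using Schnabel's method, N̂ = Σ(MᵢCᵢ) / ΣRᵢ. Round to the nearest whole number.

N ≈ 639

Marked at large before each occasion: Mᵢ = Σⱼ<ᵢ (Cⱼ − Rⱼ) → M1=0, M2=101, M3=170
Σ MᵢCᵢ = 0·101 + 101·82 + 170·188 = 0 + 8282 + 31960 = 40242
Σ Rᵢ = 0 + 13 + 50 = 63
N̂ = 40242 / 63 ≈ 638.8 → 639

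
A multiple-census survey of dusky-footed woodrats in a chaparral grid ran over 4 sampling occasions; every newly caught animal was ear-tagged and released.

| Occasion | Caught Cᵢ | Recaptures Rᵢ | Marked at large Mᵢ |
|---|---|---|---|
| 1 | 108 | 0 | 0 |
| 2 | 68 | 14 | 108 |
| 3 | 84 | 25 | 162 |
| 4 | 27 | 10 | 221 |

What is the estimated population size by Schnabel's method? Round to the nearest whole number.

N ≈ 549

Σ MᵢCᵢ = 0·108 + 108·68 + 162·84 + 221·27 = 0 + 7344 + 13608 + 5967 = 26919
Σ Rᵢ = 0 + 14 + 25 + 10 = 49
N̂ = 26919 / 49 ≈ 549.4 → 549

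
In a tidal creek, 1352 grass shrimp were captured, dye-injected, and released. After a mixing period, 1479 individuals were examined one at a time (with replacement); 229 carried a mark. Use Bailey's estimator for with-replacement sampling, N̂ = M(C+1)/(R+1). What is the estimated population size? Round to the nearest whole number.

N ≈ 8700

N̂ = 1352·(1479+1)/(229+1) = 1352·1480/230 = 2000960/230 ≈ 8699.8 → 8700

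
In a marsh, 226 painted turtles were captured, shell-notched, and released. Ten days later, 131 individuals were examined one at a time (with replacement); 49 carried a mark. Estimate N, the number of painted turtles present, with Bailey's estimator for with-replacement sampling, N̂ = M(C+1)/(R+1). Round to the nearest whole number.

N̂ = 226·(131+1)/(49+1) = 226·132/50 = 29832/50 ≈ 596.6 → 597

N ≈ 597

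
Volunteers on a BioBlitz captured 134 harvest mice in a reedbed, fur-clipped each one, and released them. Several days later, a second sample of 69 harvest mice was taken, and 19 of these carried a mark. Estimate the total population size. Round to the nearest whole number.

Lincoln-Petersen assumes M/N = R/C, so N = M·C / R.
N = (134 × 69) / 19 = 9246 / 19 ≈ 486.6 → 487

N ≈ 487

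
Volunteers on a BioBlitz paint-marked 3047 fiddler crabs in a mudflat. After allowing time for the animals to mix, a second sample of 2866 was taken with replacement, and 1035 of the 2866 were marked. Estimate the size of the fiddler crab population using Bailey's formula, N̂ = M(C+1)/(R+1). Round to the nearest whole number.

N ≈ 8432

N̂ = 3047·(2866+1)/(1035+1) = 3047·2867/1036 = 8735749/1036 ≈ 8432.2 → 8432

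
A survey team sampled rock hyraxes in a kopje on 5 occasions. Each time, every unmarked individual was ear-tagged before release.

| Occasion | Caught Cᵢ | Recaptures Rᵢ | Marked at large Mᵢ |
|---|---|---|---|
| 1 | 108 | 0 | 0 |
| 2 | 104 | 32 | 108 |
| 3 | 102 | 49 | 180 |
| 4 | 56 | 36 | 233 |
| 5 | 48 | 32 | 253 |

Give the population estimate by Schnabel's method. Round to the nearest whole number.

Σ MᵢCᵢ = 0·108 + 108·104 + 180·102 + 233·56 + 253·48 = 0 + 11232 + 18360 + 13048 + 12144 = 54784
Σ Rᵢ = 0 + 32 + 49 + 36 + 32 = 149
N̂ = 54784 / 149 ≈ 367.7 → 368

N ≈ 368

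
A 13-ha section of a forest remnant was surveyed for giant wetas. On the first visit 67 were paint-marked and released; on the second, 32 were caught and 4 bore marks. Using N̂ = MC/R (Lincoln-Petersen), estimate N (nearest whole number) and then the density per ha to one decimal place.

density ≈ 41.2 giant wetas per ha

N̂ = 67·32/4 = 2144/4 = 536
Density = N̂ / area = 536 / 13 ≈ 41.23 → 41.2 per ha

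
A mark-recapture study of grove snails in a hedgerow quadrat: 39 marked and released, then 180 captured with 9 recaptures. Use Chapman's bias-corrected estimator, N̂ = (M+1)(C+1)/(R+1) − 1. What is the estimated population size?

N = 723

N̂ = (39+1)(180+1)/(9+1) − 1 = 40·181/10 − 1
= 7240/10 − 1 = 724 − 1 = 723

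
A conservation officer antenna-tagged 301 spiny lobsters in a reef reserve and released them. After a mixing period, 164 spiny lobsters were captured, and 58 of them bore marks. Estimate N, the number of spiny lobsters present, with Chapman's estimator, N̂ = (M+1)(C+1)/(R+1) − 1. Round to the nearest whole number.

N ≈ 844

N̂ = (301+1)(164+1)/(58+1) − 1 = 302·165/59 − 1
= 49830/59 − 1 ≈ 844.6 − 1 ≈ 843.6 → 844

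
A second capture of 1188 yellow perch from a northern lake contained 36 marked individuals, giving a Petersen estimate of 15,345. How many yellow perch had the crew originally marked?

M = 465

From N = M·C/R: M = N·R / C = 15345·36 / 1188 = 552420 / 1188 = 465.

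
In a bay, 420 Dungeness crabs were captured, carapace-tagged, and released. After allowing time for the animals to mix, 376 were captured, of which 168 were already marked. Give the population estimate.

Lincoln-Petersen assumes M/N = R/C, so N = M·C / R.
N = (420 × 376) / 168 = 157920 / 168 = 940

N = 940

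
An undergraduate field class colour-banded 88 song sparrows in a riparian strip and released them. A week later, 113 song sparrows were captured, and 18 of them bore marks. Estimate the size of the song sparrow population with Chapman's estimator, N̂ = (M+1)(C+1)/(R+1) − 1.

N = 533

N̂ = (88+1)(113+1)/(18+1) − 1 = 89·114/19 − 1
= 10146/19 − 1 = 534 − 1 = 533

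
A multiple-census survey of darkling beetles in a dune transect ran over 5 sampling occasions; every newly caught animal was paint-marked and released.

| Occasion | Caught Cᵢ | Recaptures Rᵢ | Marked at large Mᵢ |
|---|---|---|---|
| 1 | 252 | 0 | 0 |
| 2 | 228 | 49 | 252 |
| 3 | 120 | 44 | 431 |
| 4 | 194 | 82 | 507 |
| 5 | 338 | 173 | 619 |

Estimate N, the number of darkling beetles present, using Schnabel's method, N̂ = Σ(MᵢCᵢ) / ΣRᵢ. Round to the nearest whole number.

N ≈ 1198

Σ MᵢCᵢ = 0·252 + 252·228 + 431·120 + 507·194 + 619·338 = 0 + 57456 + 51720 + 98358 + 209222 = 416756
Σ Rᵢ = 0 + 49 + 44 + 82 + 173 = 348
N̂ = 416756 / 348 ≈ 1197.6 → 1198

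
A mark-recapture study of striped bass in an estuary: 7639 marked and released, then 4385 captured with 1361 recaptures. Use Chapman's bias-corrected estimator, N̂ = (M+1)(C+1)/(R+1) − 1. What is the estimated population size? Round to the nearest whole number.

N ≈ 24,602

N̂ = (7639+1)(4385+1)/(1361+1) − 1 = 7640·4386/1362 − 1
= 33509040/1362 − 1 ≈ 24602.8 − 1 ≈ 24601.8 → 24602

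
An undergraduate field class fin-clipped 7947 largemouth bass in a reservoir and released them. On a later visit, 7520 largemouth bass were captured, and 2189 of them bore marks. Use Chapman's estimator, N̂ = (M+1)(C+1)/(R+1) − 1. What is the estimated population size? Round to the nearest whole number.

N̂ = (7947+1)(7520+1)/(2189+1) − 1 = 7948·7521/2190 − 1
= 59776908/2190 − 1 ≈ 27295.4 − 1 ≈ 27294.4 → 27294

N ≈ 27,294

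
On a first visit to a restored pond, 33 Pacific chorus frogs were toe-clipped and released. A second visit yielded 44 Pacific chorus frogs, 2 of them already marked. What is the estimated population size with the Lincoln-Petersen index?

N = (33 × 44) / 2 = 1452 / 2 = 726

N = 726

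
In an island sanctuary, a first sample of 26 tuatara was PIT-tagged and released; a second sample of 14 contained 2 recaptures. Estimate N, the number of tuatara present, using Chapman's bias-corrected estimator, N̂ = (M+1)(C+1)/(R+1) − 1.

N = 134

N̂ = (26+1)(14+1)/(2+1) − 1 = 27·15/3 − 1
= 405/3 − 1 = 135 − 1 = 134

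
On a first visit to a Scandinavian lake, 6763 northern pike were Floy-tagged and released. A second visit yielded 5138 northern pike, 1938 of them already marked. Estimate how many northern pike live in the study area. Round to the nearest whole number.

Lincoln-Petersen assumes M/N = R/C, so N = M·C / R.
N = (6763 × 5138) / 1938 = 34748294 / 1938 ≈ 17930.0 → 17930

N ≈ 17,930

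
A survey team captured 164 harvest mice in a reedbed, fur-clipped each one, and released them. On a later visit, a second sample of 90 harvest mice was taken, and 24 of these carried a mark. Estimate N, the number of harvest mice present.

N = 615

N = (164 × 90) / 24 = 14760 / 24 = 615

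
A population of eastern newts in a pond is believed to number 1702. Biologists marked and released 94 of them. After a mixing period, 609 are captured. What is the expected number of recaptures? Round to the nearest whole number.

Expected recaptures E[R] = M·C / N.
E[R] = 94 × 609 / 1702 = 57246 / 1702 ≈ 33.6 → 34

expected recaptures ≈ 34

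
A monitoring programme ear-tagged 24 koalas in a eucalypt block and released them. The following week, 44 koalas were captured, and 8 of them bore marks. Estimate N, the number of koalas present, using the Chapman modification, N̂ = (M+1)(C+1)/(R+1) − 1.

N = 124

N̂ = (24+1)(44+1)/(8+1) − 1 = 25·45/9 − 1
= 1125/9 − 1 = 125 − 1 = 124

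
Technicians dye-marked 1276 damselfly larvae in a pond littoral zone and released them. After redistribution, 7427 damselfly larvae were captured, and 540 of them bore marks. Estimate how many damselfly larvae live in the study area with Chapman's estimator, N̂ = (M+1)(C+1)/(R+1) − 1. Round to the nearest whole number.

N̂ = (1276+1)(7427+1)/(540+1) − 1 = 1277·7428/541 − 1
= 9485556/541 − 1 ≈ 17533.4 − 1 ≈ 17532.4 → 17532

N ≈ 17,532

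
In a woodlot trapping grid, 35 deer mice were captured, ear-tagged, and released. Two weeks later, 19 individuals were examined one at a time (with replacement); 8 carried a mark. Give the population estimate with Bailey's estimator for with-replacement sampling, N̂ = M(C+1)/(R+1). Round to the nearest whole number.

N̂ = 35·(19+1)/(8+1) = 35·20/9 = 700/9 ≈ 77.8 → 78

N ≈ 78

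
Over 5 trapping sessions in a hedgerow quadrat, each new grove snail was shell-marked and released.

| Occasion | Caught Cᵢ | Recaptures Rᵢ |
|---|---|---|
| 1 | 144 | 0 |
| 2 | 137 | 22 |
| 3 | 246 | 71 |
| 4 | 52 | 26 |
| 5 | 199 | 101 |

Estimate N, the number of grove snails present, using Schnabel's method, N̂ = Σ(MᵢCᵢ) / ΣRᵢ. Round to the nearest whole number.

Marked at large before each occasion: Mᵢ = Σⱼ<ᵢ (Cⱼ − Rⱼ) → M1=0, M2=144, M3=259, M4=434, M5=460
Σ MᵢCᵢ = 0·144 + 144·137 + 259·246 + 434·52 + 460·199 = 0 + 19728 + 63714 + 22568 + 91540 = 197550
Σ Rᵢ = 0 + 22 + 71 + 26 + 101 = 220
N̂ = 197550 / 220 ≈ 898.0 → 898

N ≈ 898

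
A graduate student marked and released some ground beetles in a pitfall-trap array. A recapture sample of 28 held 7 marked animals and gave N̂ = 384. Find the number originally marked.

From N = M·C/R: M = N·R / C = 384·7 / 28 = 2688 / 28 = 96.

M = 96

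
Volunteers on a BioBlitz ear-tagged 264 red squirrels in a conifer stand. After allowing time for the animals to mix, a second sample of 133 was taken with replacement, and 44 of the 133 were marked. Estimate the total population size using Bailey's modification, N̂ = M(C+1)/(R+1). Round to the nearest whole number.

N̂ = 264·(133+1)/(44+1) = 264·134/45 = 35376/45 ≈ 786.1 → 786

N ≈ 786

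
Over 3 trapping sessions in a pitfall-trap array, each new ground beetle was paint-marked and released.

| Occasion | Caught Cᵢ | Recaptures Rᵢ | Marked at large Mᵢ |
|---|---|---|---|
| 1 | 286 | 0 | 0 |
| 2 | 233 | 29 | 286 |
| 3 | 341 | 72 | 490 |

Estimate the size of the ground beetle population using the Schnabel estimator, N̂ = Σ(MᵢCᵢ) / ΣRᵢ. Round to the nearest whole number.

Σ MᵢCᵢ = 0·286 + 286·233 + 490·341 = 0 + 66638 + 167090 = 233728
Σ Rᵢ = 0 + 29 + 72 = 101
N̂ = 233728 / 101 ≈ 2314.1 → 2314

N ≈ 2314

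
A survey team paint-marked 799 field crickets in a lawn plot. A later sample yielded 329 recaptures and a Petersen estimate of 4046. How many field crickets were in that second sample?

C = 1666

From N = M·C/R: C = N·R / M = 4046·329 / 799 = 1331134 / 799 = 1666.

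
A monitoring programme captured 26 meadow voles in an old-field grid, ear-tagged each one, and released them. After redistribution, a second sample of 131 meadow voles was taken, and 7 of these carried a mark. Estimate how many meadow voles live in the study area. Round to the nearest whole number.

N = (26 × 131) / 7 = 3406 / 7 ≈ 486.6 → 487

N ≈ 487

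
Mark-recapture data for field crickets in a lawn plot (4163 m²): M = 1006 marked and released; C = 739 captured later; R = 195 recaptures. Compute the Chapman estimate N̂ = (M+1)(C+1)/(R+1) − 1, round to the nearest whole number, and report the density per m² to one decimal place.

N̂ = 1007·740/196 − 1 = 745180/196 − 1 ≈ 3800.9 → 3801
Density = N̂ / area = 3801 / 4163 ≈ 0.91 → 0.9 per m²

density ≈ 0.9 field crickets per m²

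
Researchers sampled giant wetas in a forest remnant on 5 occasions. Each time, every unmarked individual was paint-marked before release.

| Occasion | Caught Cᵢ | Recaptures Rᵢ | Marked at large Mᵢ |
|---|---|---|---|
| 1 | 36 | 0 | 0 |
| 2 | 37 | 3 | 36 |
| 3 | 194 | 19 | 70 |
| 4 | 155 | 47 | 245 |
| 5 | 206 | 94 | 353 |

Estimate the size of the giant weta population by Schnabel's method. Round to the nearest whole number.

N ≈ 771

Σ MᵢCᵢ = 0·36 + 36·37 + 70·194 + 245·155 + 353·206 = 0 + 1332 + 13580 + 37975 + 72718 = 125605
Σ Rᵢ = 0 + 3 + 19 + 47 + 94 = 163
N̂ = 125605 / 163 ≈ 770.6 → 771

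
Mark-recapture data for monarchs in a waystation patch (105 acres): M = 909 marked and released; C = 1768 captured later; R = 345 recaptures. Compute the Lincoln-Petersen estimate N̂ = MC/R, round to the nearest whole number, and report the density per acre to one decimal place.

density ≈ 44.4 monarchs per acre

N̂ = 909·1768/345 = 1607112/345 ≈ 4658.3 → 4658
Density = N̂ / area = 4658 / 105 ≈ 44.36 → 44.4 per acre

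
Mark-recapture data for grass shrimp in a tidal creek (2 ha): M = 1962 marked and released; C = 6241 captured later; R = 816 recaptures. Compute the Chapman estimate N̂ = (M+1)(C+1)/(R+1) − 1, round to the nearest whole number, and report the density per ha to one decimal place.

N̂ = 1963·6242/817 − 1 = 12253046/817 − 1 ≈ 14996.6 → 14997
Density = N̂ / area = 14997 / 2 ≈ 7498.50 → 7498.5 per ha

density ≈ 7498.5 grass shrimp per ha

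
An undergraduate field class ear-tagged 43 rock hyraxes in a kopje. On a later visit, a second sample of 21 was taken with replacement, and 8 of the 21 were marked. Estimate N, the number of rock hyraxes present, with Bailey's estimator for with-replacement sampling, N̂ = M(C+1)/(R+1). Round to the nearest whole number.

N ≈ 105

N̂ = 43·(21+1)/(8+1) = 43·22/9 = 946/9 ≈ 105.1 → 105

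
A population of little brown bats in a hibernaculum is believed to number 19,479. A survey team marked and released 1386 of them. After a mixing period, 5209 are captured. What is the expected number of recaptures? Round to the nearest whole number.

expected recaptures ≈ 371

Expected recaptures E[R] = M·C / N.
E[R] = 1386 × 5209 / 19479 = 7219674 / 19479 ≈ 370.6 → 371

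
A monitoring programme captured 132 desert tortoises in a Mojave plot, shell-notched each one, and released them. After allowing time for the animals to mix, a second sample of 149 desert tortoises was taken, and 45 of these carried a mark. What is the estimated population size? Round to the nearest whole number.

N ≈ 437

N = (132 × 149) / 45 = 19668 / 45 ≈ 437.1 → 437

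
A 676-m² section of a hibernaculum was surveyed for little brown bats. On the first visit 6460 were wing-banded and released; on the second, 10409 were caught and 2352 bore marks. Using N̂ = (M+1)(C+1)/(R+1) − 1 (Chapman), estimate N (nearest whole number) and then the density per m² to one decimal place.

N̂ = 6461·10410/2353 − 1 = 67259010/2353 − 1 ≈ 28583.4 → 28583
Density = N̂ / area = 28583 / 676 ≈ 42.28 → 42.3 per m²

density ≈ 42.3 little brown bats per m²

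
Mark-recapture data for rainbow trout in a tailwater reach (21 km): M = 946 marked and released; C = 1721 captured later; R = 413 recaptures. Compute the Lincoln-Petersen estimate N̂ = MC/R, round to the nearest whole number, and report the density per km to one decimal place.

N̂ = 946·1721/413 = 1628066/413 ≈ 3942.0 → 3942
Density = N̂ / area = 3942 / 21 ≈ 187.71 → 187.7 per km

density ≈ 187.7 rainbow trout per km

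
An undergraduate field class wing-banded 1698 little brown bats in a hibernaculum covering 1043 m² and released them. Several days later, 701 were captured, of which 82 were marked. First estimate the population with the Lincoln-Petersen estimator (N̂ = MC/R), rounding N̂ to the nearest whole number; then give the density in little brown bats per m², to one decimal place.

N̂ = 1698·701/82 = 1190298/82 ≈ 14515.8 → 14516
Density = N̂ / area = 14516 / 1043 ≈ 13.92 → 13.9 per m²

density ≈ 13.9 little brown bats per m²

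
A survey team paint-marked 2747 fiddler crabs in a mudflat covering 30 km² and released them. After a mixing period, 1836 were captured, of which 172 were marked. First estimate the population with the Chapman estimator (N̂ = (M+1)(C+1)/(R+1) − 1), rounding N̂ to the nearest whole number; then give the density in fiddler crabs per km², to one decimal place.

density ≈ 972.6 fiddler crabs per km²

N̂ = 2748·1837/173 − 1 = 5048076/173 − 1 ≈ 29178.6 → 29179
Density = N̂ / area = 29179 / 30 ≈ 972.63 → 972.6 per km²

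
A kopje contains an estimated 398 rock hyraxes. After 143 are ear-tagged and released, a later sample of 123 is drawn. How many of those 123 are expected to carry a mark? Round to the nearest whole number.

Expected recaptures E[R] = M·C / N.
E[R] = 143 × 123 / 398 = 17589 / 398 ≈ 44.2 → 44

expected recaptures ≈ 44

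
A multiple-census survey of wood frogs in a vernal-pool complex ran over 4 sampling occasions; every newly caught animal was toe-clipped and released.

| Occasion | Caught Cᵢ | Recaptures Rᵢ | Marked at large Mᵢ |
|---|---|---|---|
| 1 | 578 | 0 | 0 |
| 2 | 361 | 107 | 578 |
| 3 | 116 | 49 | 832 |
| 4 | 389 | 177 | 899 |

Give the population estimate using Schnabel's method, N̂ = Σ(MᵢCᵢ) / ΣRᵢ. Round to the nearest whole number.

Σ MᵢCᵢ = 0·578 + 578·361 + 832·116 + 899·389 = 0 + 208658 + 96512 + 349711 = 654881
Σ Rᵢ = 0 + 107 + 49 + 177 = 333
N̂ = 654881 / 333 ≈ 1966.6 → 1967

N ≈ 1967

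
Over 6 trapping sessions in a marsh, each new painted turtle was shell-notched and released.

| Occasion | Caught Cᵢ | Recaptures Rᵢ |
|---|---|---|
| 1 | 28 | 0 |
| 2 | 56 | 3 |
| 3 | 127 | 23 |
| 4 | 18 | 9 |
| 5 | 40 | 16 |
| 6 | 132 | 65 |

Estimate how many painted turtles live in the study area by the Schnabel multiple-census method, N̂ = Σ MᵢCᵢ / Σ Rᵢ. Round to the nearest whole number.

Marked at large before each occasion: Mᵢ = Σⱼ<ᵢ (Cⱼ − Rⱼ) → M1=0, M2=28, M3=81, M4=185, M5=194, M6=218
Σ MᵢCᵢ = 0·28 + 28·56 + 81·127 + 185·18 + 194·40 + 218·132 = 0 + 1568 + 10287 + 3330 + 7760 + 28776 = 51721
Σ Rᵢ = 0 + 3 + 23 + 9 + 16 + 65 = 116
N̂ = 51721 / 116 ≈ 445.9 → 446

N ≈ 446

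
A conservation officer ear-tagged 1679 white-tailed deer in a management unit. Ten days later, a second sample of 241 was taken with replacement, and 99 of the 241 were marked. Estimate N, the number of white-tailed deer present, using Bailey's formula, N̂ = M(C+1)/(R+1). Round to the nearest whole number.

N ≈ 4063

N̂ = 1679·(241+1)/(99+1) = 1679·242/100 = 406318/100 ≈ 4063.2 → 4063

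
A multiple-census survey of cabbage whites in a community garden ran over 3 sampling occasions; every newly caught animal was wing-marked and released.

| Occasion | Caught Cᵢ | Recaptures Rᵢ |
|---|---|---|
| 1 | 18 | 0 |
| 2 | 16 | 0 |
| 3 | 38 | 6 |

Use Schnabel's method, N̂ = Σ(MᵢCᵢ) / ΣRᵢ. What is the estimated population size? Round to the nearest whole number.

N ≈ 263

Marked at large before each occasion: Mᵢ = Σⱼ<ᵢ (Cⱼ − Rⱼ) → M1=0, M2=18, M3=34
Σ MᵢCᵢ = 0·18 + 18·16 + 34·38 = 0 + 288 + 1292 = 1580
Σ Rᵢ = 0 + 0 + 6 = 6
N̂ = 1580 / 6 ≈ 263.3 → 263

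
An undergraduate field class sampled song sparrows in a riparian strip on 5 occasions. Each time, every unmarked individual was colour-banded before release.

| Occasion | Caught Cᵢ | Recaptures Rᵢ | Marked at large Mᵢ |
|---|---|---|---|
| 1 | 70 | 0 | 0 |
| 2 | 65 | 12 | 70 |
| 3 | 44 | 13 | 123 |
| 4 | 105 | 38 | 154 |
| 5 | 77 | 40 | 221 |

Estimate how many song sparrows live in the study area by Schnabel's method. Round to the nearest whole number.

N ≈ 419

Σ MᵢCᵢ = 0·70 + 70·65 + 123·44 + 154·105 + 221·77 = 0 + 4550 + 5412 + 16170 + 17017 = 43149
Σ Rᵢ = 0 + 12 + 13 + 38 + 40 = 103
N̂ = 43149 / 103 ≈ 418.9 → 419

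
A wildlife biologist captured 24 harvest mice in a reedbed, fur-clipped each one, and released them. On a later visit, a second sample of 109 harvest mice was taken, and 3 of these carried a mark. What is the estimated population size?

N = (24 × 109) / 3 = 2616 / 3 = 872

N = 872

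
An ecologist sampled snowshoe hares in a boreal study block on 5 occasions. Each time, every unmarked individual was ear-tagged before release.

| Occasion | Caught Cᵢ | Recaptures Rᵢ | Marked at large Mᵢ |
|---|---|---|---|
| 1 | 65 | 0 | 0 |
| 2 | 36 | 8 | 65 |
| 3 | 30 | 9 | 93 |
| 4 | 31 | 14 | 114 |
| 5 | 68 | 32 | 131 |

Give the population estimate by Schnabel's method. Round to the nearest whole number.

N ≈ 279

Σ MᵢCᵢ = 0·65 + 65·36 + 93·30 + 114·31 + 131·68 = 0 + 2340 + 2790 + 3534 + 8908 = 17572
Σ Rᵢ = 0 + 8 + 9 + 14 + 32 = 63
N̂ = 17572 / 63 ≈ 278.9 → 279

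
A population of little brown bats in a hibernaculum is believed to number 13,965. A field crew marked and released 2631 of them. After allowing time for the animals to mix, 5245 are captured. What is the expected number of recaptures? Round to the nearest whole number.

expected recaptures ≈ 988

Expected recaptures E[R] = M·C / N.
E[R] = 2631 × 5245 / 13965 = 13799595 / 13965 ≈ 988.2 → 988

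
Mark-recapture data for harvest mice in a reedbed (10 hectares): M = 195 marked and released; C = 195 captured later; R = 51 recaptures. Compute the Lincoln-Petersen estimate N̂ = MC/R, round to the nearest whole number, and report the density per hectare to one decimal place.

N̂ = 195·195/51 = 38025/51 ≈ 745.6 → 746
Density = N̂ / area = 746 / 10 ≈ 74.60 → 74.6 per hectare

density ≈ 74.6 harvest mice per hectare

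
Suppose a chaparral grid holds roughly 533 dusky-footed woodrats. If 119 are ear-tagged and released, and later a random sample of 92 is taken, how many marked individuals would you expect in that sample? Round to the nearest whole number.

expected recaptures ≈ 21

Expected recaptures E[R] = M·C / N.
E[R] = 119 × 92 / 533 = 10948 / 533 ≈ 20.5 → 21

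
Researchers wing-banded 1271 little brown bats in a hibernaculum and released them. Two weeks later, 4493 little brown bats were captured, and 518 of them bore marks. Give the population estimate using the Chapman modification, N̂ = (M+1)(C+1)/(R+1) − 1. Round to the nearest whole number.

N̂ = (1271+1)(4493+1)/(518+1) − 1 = 1272·4494/519 − 1
= 5716368/519 − 1 ≈ 11014.2 − 1 ≈ 11013.2 → 11013

N ≈ 11,013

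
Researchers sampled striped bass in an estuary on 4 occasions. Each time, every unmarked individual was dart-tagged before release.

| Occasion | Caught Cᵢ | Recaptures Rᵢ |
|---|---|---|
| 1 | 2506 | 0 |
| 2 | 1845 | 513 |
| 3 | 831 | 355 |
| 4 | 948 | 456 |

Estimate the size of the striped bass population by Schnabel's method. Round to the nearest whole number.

N ≈ 8990

Marked at large before each occasion: Mᵢ = Σⱼ<ᵢ (Cⱼ − Rⱼ) → M1=0, M2=2506, M3=3838, M4=4314
Σ MᵢCᵢ = 0·2506 + 2506·1845 + 3838·831 + 4314·948 = 0 + 4623570 + 3189378 + 4089672 = 11902620
Σ Rᵢ = 0 + 513 + 355 + 456 = 1324
N̂ = 11902620 / 1324 ≈ 8989.9 → 8990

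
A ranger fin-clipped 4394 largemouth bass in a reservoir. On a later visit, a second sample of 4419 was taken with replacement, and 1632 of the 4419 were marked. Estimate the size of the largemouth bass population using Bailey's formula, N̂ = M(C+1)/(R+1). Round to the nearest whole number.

N̂ = 4394·(4419+1)/(1632+1) = 4394·4420/1633 = 19421480/1633 ≈ 11893.1 → 11893

N ≈ 11,893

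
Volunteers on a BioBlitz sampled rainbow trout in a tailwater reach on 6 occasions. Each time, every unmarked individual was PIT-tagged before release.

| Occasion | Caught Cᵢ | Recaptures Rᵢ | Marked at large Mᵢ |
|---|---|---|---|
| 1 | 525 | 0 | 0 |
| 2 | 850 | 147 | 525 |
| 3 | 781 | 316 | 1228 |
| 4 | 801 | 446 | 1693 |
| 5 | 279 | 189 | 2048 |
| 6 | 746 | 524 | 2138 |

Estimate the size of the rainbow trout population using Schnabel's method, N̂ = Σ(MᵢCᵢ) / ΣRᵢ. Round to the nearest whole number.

Σ MᵢCᵢ = 0·525 + 525·850 + 1228·781 + 1693·801 + 2048·279 + 2138·746 = 0 + 446250 + 959068 + 1356093 + 571392 + 1594948 = 4927751
Σ Rᵢ = 0 + 147 + 316 + 446 + 189 + 524 = 1622
N̂ = 4927751 / 1622 ≈ 3038.1 → 3038

N ≈ 3038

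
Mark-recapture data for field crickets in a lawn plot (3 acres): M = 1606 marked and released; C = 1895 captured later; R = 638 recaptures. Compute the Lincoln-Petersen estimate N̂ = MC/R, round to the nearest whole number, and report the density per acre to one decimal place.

N̂ = 1606·1895/638 = 3043370/638 ≈ 4770.2 → 4770
Density = N̂ / area = 4770 / 3 = 1590.0 per acre

density ≈ 1590.0 field crickets per acre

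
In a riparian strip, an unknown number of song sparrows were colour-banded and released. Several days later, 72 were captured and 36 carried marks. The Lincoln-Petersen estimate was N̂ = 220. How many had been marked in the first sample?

M = 110

From N = M·C/R: M = N·R / C = 220·36 / 72 = 7920 / 72 = 110.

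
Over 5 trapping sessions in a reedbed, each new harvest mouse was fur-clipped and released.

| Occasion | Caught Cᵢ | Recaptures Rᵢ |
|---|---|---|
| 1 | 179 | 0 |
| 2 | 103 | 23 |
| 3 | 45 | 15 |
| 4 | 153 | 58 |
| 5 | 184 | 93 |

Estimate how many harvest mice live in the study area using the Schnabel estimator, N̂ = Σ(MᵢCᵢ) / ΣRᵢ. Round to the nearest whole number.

N ≈ 767

Marked at large before each occasion: Mᵢ = Σⱼ<ᵢ (Cⱼ − Rⱼ) → M1=0, M2=179, M3=259, M4=289, M5=384
Σ MᵢCᵢ = 0·179 + 179·103 + 259·45 + 289·153 + 384·184 = 0 + 18437 + 11655 + 44217 + 70656 = 144965
Σ Rᵢ = 0 + 23 + 15 + 58 + 93 = 189
N̂ = 144965 / 189 ≈ 767.0 → 767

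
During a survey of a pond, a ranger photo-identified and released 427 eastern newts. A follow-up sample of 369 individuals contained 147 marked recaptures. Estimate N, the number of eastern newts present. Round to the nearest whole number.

N ≈ 1072

N = (427 × 369) / 147 = 157563 / 147 ≈ 1071.9 → 1072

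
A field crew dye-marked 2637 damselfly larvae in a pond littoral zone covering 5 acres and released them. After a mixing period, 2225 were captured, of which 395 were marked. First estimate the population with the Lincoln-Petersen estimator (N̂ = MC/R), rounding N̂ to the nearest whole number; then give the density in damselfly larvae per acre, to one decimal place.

density ≈ 2970.8 damselfly larvae per acre

N̂ = 2637·2225/395 = 5867325/395 ≈ 14854.0 → 14854
Density = N̂ / area = 14854 / 5 ≈ 2970.80 → 2970.8 per acre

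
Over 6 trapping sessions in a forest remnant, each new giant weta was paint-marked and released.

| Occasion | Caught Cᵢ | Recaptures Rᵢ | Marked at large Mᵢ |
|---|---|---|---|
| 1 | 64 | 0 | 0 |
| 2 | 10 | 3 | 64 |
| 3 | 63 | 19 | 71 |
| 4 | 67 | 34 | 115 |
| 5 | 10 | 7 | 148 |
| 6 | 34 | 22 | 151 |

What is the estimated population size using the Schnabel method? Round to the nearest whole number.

N ≈ 229

Σ MᵢCᵢ = 0·64 + 64·10 + 71·63 + 115·67 + 148·10 + 151·34 = 0 + 640 + 4473 + 7705 + 1480 + 5134 = 19432
Σ Rᵢ = 0 + 3 + 19 + 34 + 7 + 22 = 85
N̂ = 19432 / 85 ≈ 228.6 → 229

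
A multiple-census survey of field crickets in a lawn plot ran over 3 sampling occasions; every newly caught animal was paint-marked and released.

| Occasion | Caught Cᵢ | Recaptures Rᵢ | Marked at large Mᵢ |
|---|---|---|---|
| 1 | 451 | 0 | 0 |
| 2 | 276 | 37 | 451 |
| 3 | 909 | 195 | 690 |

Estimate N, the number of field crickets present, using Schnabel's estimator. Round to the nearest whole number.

N ≈ 3240

Σ MᵢCᵢ = 0·451 + 451·276 + 690·909 = 0 + 124476 + 627210 = 751686
Σ Rᵢ = 0 + 37 + 195 = 232
N̂ = 751686 / 232 ≈ 3240.0 → 3240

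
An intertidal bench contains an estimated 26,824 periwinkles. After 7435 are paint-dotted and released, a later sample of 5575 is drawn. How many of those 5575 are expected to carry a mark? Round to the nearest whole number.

expected recaptures ≈ 1545

The marked fraction of the population is 7435/26824, so in a sample of 5575 expect C·(M/N) marked.
E[R] = 7435 × 5575 / 26824 = 41450125 / 26824 ≈ 1545.3 → 1545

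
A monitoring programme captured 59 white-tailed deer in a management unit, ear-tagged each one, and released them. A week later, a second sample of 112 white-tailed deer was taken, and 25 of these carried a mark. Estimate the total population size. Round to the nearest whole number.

N ≈ 264

The marked fraction in the recapture sample should equal the marked fraction in the population: 25/112 = 59/N.
N = (59 × 112) / 25 = 6608 / 25 ≈ 264.3 → 264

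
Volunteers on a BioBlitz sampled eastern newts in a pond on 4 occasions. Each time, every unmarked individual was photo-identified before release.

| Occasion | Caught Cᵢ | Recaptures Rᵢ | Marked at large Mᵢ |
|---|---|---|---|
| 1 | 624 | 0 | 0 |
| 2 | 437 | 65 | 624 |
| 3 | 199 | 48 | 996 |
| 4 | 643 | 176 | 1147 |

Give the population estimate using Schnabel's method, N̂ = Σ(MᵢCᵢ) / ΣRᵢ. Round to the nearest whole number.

Σ MᵢCᵢ = 0·624 + 624·437 + 996·199 + 1147·643 = 0 + 272688 + 198204 + 737521 = 1208413
Σ Rᵢ = 0 + 65 + 48 + 176 = 289
N̂ = 1208413 / 289 ≈ 4181.4 → 4181

N ≈ 4181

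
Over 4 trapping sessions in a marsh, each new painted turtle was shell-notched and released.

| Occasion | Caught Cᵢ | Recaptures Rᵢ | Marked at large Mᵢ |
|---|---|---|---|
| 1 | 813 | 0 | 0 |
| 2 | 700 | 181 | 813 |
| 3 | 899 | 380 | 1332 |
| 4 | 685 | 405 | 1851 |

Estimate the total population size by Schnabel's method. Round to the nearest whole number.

N ≈ 3141

Σ MᵢCᵢ = 0·813 + 813·700 + 1332·899 + 1851·685 = 0 + 569100 + 1197468 + 1267935 = 3034503
Σ Rᵢ = 0 + 181 + 380 + 405 = 966
N̂ = 3034503 / 966 ≈ 3141.3 → 3141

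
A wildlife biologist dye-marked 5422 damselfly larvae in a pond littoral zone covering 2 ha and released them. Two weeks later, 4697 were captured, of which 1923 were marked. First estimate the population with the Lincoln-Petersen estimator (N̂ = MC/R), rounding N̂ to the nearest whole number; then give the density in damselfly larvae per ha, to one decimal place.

density ≈ 6621.5 damselfly larvae per ha

N̂ = 5422·4697/1923 = 25467134/1923 ≈ 13243.4 → 13243
Density = N̂ / area = 13243 / 2 ≈ 6621.50 → 6621.5 per ha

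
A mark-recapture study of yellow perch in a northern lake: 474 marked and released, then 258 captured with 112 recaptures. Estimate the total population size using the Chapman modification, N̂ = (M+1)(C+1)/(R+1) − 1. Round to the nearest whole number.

N ≈ 1088

N̂ = (474+1)(258+1)/(112+1) − 1 = 475·259/113 − 1
= 123025/113 − 1 ≈ 1088.7 − 1 ≈ 1087.7 → 1088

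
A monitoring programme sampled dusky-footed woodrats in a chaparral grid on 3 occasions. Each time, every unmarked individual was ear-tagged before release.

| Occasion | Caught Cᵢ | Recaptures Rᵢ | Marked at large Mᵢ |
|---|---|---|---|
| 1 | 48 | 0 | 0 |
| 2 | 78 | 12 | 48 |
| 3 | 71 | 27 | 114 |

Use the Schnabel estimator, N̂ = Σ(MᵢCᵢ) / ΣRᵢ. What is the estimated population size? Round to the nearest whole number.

Σ MᵢCᵢ = 0·48 + 48·78 + 114·71 = 0 + 3744 + 8094 = 11838
Σ Rᵢ = 0 + 12 + 27 = 39
N̂ = 11838 / 39 ≈ 303.5 → 304

N ≈ 304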